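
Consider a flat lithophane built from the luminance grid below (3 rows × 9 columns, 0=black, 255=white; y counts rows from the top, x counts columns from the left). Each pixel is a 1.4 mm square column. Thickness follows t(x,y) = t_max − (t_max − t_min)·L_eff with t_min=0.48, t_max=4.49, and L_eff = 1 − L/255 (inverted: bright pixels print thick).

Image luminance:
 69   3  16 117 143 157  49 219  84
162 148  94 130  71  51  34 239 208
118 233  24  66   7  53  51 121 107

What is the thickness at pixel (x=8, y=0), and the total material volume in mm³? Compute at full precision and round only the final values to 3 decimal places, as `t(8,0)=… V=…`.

span = t_max - t_min = 4.49 - 0.48 = 4.010
L(8,0) = 84, L_eff = 1 - 84/255 = 0.670588 (inverted)
t(8,0) = 4.49 - 4.010·0.670588 = 1.801
Σt over all 3·9 pixels = 721427/12750 ≈ 56.5825098
V = pitch²·Σt = 1.4²·721427/12750 = 110.902

t(8,0)=1.801 V=110.902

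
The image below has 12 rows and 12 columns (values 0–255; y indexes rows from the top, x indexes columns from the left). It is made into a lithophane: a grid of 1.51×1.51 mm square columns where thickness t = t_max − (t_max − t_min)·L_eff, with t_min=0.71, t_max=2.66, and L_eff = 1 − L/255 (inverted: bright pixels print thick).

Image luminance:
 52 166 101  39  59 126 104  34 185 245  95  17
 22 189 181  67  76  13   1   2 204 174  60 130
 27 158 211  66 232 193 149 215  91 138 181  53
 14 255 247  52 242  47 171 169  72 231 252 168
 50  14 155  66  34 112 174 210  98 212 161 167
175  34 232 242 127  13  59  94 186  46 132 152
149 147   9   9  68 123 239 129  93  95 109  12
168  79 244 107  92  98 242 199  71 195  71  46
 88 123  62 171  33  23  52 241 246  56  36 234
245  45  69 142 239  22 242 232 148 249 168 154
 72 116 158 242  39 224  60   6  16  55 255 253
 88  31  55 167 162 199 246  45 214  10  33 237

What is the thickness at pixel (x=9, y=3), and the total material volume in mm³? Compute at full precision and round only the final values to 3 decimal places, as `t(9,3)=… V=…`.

t(9,3)=2.476 V=547.280

span = t_max - t_min = 2.66 - 0.71 = 1.950
L(9,3) = 231, L_eff = 1 - 231/255 = 0.094118 (inverted)
t(9,3) = 2.66 - 1.950·0.094118 = 2.476
Σt over all 12·12 pixels = 204021/850 ≈ 240.0247059
V = pitch²·Σt = 1.51²·204021/850 = 547.280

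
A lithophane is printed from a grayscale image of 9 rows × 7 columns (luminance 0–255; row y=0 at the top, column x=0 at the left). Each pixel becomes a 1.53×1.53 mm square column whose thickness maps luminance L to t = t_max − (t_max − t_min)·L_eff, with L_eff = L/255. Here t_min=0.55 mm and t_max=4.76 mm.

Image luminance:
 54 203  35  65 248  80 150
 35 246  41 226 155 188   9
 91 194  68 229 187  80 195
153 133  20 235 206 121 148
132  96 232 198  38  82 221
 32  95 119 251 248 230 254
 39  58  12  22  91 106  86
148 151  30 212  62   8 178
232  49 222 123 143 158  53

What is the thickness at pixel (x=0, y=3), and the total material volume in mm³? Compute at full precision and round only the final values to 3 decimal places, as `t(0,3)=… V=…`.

t(0,3)=2.234 V=384.845

span = t_max - t_min = 4.76 - 0.55 = 4.210
L(0,3) = 153, L_eff = 153/255 = 0.600000
t(0,3) = 4.76 - 4.210·0.600000 = 2.234
Σt over all 9·7 pixels = 2096107/12750 ≈ 164.4005490
V = pitch²·Σt = 1.53²·2096107/12750 = 384.845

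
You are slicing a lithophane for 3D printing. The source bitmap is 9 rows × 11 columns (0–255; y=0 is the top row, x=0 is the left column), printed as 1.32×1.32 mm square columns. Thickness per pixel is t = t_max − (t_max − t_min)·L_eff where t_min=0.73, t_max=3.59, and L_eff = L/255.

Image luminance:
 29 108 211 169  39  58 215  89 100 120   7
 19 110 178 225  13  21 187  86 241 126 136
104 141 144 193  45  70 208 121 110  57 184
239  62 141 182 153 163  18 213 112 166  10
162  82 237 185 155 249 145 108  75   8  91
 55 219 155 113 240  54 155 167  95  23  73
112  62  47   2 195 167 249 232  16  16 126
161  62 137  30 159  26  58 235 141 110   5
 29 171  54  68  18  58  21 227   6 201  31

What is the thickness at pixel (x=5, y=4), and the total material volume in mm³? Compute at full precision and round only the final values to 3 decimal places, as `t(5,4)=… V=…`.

t(5,4)=0.797 V=396.466

span = t_max - t_min = 3.59 - 0.73 = 2.860
L(5,4) = 249, L_eff = 249/255 = 0.976471
t(5,4) = 3.59 - 2.860·0.976471 = 0.797
Σt over all 9·11 pixels = 5802269/25500 ≈ 227.5399608
V = pitch²·Σt = 1.32²·5802269/25500 = 396.466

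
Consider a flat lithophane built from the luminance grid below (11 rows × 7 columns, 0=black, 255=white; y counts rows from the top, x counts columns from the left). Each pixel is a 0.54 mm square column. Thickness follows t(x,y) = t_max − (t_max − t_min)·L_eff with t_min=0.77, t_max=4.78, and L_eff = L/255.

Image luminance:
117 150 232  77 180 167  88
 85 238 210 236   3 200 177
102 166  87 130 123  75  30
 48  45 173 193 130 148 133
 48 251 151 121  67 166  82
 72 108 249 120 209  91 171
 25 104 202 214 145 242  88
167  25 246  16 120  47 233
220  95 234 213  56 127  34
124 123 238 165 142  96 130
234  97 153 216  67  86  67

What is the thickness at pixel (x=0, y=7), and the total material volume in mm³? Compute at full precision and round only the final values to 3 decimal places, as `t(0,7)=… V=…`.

t(0,7)=2.154 V=59.453

span = t_max - t_min = 4.78 - 0.77 = 4.010
L(0,7) = 167, L_eff = 167/255 = 0.654902
t(0,7) = 4.78 - 4.010·0.654902 = 2.154
Σt over all 11·7 pixels = 173303/850 ≈ 203.8858824
V = pitch²·Σt = 0.54²·173303/850 = 59.453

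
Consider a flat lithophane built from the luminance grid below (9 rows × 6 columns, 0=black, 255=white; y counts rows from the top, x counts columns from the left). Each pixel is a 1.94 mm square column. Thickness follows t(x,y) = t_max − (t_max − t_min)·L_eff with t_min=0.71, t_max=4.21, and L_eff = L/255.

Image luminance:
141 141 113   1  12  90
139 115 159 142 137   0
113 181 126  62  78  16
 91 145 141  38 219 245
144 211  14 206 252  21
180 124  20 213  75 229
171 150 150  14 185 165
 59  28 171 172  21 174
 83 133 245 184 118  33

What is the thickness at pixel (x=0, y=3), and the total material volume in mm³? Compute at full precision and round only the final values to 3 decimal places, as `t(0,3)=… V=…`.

span = t_max - t_min = 4.21 - 0.71 = 3.500
L(0,3) = 91, L_eff = 91/255 = 0.356863
t(0,3) = 4.21 - 3.500·0.356863 = 2.961
Σt over all 9·6 pixels = 349067/2550 ≈ 136.8890196
V = pitch²·Σt = 1.94²·349067/2550 = 515.196

t(0,3)=2.961 V=515.196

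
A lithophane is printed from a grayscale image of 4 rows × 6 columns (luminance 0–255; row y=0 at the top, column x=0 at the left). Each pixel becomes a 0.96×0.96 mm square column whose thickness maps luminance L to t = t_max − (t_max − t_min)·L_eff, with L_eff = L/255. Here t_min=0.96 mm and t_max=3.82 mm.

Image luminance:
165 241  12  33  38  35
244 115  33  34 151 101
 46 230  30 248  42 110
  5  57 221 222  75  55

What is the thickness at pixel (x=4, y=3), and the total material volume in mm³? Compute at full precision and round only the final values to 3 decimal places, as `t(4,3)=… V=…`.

span = t_max - t_min = 3.82 - 0.96 = 2.860
L(4,3) = 75, L_eff = 75/255 = 0.294118
t(4,3) = 3.82 - 2.860·0.294118 = 2.979
Σt over all 4·6 pixels = 805271/12750 ≈ 63.1585098
V = pitch²·Σt = 0.96²·805271/12750 = 58.207

t(4,3)=2.979 V=58.207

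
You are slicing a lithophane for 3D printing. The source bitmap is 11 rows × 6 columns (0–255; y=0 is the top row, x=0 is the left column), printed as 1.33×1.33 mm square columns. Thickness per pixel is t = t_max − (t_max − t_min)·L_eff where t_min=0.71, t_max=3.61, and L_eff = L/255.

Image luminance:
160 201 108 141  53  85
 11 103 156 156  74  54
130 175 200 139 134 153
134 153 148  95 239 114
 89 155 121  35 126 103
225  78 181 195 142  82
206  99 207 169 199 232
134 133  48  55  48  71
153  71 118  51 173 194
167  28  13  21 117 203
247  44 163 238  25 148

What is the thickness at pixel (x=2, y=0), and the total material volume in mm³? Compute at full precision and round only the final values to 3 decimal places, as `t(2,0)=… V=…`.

t(2,0)=2.382 V=252.013

span = t_max - t_min = 3.61 - 0.71 = 2.900
L(2,0) = 108, L_eff = 108/255 = 0.423529
t(2,0) = 3.61 - 2.900·0.423529 = 2.382
Σt over all 11·6 pixels = 181648/1275 ≈ 142.4690196
V = pitch²·Σt = 1.33²·181648/1275 = 252.013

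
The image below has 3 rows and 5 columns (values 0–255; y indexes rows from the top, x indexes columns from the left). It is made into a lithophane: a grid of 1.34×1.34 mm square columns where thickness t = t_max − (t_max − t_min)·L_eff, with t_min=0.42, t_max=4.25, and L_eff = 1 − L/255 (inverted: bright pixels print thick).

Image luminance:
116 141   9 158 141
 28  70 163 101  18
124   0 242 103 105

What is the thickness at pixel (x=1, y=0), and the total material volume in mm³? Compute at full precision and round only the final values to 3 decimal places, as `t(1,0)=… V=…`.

t(1,0)=2.538 V=52.279

span = t_max - t_min = 4.25 - 0.42 = 3.830
L(1,0) = 141, L_eff = 1 - 141/255 = 0.447059 (inverted)
t(1,0) = 4.25 - 3.830·0.447059 = 2.538
Σt over all 3·5 pixels = 742427/25500 ≈ 29.1147843
V = pitch²·Σt = 1.34²·742427/25500 = 52.279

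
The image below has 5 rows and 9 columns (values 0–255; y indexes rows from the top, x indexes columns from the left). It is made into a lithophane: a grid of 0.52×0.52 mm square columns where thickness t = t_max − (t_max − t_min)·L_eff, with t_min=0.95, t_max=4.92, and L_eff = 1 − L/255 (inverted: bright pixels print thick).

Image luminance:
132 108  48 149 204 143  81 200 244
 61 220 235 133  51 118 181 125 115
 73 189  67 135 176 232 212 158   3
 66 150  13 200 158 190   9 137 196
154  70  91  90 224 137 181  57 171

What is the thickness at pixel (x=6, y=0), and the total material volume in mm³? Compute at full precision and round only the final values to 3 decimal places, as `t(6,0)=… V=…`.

t(6,0)=2.211 V=37.184

span = t_max - t_min = 4.92 - 0.95 = 3.970
L(6,0) = 81, L_eff = 1 - 81/255 = 0.682353 (inverted)
t(6,0) = 4.92 - 3.970·0.682353 = 2.211
Σt over all 5·9 pixels = 292222/2125 ≈ 137.5162353
V = pitch²·Σt = 0.52²·292222/2125 = 37.184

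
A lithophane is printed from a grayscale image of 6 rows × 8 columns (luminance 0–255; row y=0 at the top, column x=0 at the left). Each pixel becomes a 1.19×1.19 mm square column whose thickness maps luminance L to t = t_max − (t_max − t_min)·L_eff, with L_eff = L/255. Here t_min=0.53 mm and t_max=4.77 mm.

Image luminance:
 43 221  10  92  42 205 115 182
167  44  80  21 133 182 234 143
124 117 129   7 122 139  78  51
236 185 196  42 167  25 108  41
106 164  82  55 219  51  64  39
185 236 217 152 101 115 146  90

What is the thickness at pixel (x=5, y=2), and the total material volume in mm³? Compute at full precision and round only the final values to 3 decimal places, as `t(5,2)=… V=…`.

t(5,2)=2.459 V=189.947

span = t_max - t_min = 4.77 - 0.53 = 4.240
L(5,2) = 139, L_eff = 139/255 = 0.545098
t(5,2) = 4.77 - 4.240·0.545098 = 2.459
Σt over all 6·8 pixels = 285034/2125 ≈ 134.1336471
V = pitch²·Σt = 1.19²·285034/2125 = 189.947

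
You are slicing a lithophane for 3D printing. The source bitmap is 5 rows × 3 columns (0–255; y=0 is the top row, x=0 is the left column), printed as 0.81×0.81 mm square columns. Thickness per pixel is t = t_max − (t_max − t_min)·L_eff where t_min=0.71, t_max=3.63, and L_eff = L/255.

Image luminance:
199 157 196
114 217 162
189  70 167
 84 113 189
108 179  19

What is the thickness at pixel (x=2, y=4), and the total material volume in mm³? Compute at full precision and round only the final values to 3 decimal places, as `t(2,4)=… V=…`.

span = t_max - t_min = 3.63 - 0.71 = 2.920
L(2,4) = 19, L_eff = 19/255 = 0.074510
t(2,4) = 3.63 - 2.920·0.074510 = 3.412
Σt over all 5·3 pixels = 252293/8500 ≈ 29.6815294
V = pitch²·Σt = 0.81²·252293/8500 = 19.474

t(2,4)=3.412 V=19.474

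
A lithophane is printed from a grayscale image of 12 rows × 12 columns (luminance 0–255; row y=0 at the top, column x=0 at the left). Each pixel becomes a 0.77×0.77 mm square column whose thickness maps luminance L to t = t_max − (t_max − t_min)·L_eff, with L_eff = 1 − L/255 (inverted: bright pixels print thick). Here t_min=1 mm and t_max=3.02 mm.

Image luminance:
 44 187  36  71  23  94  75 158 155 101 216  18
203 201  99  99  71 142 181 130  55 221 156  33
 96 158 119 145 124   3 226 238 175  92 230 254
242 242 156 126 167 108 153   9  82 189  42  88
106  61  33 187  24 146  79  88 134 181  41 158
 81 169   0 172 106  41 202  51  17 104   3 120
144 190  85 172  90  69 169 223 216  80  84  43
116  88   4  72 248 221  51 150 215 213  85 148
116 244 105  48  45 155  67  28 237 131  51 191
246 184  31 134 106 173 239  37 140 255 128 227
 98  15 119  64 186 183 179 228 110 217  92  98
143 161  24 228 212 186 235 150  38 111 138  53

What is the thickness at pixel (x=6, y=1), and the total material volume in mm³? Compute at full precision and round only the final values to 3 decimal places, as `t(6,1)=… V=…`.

t(6,1)=2.434 V=171.322

span = t_max - t_min = 3.02 - 1 = 2.020
L(6,1) = 181, L_eff = 1 - 181/255 = 0.290196 (inverted)
t(6,1) = 3.02 - 2.020·0.290196 = 2.434
Σt over all 12·12 pixels = 3684199/12750 ≈ 288.9567843
V = pitch²·Σt = 0.77²·3684199/12750 = 171.322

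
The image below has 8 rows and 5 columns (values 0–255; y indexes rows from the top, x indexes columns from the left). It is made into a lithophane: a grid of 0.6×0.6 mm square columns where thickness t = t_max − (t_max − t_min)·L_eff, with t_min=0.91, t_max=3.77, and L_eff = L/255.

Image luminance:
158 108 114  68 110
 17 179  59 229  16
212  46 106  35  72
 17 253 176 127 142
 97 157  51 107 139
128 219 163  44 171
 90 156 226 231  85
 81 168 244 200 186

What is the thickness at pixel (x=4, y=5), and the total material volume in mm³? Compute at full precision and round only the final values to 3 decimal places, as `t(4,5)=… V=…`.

t(4,5)=1.852 V=33.345

span = t_max - t_min = 3.77 - 0.91 = 2.860
L(4,5) = 171, L_eff = 171/255 = 0.670588
t(4,5) = 3.77 - 2.860·0.670588 = 1.852
Σt over all 8·5 pixels = 393653/4250 ≈ 92.6242353
V = pitch²·Σt = 0.6²·393653/4250 = 33.345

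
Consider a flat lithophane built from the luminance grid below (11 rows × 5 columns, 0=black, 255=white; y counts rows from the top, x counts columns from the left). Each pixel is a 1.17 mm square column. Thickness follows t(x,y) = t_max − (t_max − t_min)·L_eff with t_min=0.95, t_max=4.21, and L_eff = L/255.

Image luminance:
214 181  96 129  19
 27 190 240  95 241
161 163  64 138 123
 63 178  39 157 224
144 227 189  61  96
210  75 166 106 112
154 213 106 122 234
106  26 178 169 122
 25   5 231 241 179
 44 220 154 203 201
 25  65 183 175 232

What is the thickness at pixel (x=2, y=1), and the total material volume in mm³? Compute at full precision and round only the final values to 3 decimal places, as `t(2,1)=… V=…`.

t(2,1)=1.142 V=181.498

span = t_max - t_min = 4.21 - 0.95 = 3.260
L(2,1) = 240, L_eff = 240/255 = 0.941176
t(2,1) = 4.21 - 3.260·0.941176 = 1.142
Σt over all 11·5 pixels = 3380959/25500 ≈ 132.5866275
V = pitch²·Σt = 1.17²·3380959/25500 = 181.498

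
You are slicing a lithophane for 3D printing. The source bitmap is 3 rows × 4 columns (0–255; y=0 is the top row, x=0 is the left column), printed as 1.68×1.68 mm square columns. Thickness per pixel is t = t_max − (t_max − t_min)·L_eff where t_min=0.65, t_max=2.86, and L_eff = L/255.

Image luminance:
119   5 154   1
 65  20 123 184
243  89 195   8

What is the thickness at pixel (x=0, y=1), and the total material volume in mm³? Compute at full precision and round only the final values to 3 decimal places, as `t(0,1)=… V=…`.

t(0,1)=2.297 V=67.365

span = t_max - t_min = 2.86 - 0.65 = 2.210
L(0,1) = 65, L_eff = 65/255 = 0.254902
t(0,1) = 2.86 - 2.210·0.254902 = 2.297
Σt over all 3·4 pixels = 23.868
V = pitch²·Σt = 1.68²·23.868 = 67.365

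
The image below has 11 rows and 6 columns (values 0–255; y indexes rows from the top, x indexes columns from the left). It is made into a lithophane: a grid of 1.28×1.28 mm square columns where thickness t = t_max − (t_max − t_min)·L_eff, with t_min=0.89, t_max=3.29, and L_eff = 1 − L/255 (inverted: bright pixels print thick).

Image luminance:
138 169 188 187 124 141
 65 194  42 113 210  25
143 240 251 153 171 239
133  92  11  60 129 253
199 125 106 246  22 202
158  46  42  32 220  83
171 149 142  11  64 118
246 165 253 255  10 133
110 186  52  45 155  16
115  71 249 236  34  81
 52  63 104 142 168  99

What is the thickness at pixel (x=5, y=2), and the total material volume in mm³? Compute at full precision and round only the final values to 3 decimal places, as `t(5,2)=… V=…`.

span = t_max - t_min = 3.29 - 0.89 = 2.400
L(5,2) = 239, L_eff = 1 - 239/255 = 0.062745 (inverted)
t(5,2) = 3.29 - 2.400·0.062745 = 3.139
Σt over all 11·6 pixels = 23821/170 ≈ 140.1235294
V = pitch²·Σt = 1.28²·23821/170 = 229.578

t(5,2)=3.139 V=229.578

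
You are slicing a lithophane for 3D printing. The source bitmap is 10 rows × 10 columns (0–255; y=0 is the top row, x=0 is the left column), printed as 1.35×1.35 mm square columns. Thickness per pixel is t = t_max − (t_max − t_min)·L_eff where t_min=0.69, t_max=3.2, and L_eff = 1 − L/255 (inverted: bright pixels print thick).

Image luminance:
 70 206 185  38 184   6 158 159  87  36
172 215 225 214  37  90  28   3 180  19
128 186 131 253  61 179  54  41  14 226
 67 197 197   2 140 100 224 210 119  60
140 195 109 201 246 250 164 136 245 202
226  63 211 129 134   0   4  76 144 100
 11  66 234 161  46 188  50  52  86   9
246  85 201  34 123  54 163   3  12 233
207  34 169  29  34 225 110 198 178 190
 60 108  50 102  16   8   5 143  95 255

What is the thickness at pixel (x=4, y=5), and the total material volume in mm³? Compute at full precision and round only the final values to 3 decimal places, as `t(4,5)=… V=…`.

t(4,5)=2.009 V=343.695

span = t_max - t_min = 3.2 - 0.69 = 2.510
L(4,5) = 134, L_eff = 1 - 134/255 = 0.474510 (inverted)
t(4,5) = 3.2 - 2.510·0.474510 = 2.009
Σt over all 10·10 pixels = 4808899/25500 ≈ 188.5842745
V = pitch²·Σt = 1.35²·4808899/25500 = 343.695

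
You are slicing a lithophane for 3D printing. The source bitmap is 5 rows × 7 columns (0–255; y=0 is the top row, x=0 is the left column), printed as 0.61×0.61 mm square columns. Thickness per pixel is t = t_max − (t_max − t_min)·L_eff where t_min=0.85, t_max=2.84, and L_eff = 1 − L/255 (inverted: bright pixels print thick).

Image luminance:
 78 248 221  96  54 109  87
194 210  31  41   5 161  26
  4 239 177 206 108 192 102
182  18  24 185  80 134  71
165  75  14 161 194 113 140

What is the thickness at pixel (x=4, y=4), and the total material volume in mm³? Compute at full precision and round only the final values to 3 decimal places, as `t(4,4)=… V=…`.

t(4,4)=2.364 V=23.106

span = t_max - t_min = 2.84 - 0.85 = 1.990
L(4,4) = 194, L_eff = 1 - 194/255 = 0.239216 (inverted)
t(4,4) = 2.84 - 1.990·0.239216 = 2.364
Σt over all 5·7 pixels = 79174/1275 ≈ 62.0972549
V = pitch²·Σt = 0.61²·79174/1275 = 23.106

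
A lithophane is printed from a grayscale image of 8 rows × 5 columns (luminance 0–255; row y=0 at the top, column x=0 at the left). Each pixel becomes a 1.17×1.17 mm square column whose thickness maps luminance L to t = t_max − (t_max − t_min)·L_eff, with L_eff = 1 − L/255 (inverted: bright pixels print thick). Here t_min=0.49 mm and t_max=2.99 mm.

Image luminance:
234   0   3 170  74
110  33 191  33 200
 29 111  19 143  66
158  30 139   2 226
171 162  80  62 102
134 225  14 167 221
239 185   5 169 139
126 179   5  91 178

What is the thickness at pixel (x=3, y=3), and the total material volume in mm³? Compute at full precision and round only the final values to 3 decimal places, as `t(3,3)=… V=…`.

t(3,3)=0.510 V=88.901

span = t_max - t_min = 2.99 - 0.49 = 2.500
L(3,3) = 2, L_eff = 1 - 2/255 = 0.992157 (inverted)
t(3,3) = 2.99 - 2.500·0.992157 = 0.510
Σt over all 8·5 pixels = 33121/510 ≈ 64.9431373
V = pitch²·Σt = 1.17²·33121/510 = 88.901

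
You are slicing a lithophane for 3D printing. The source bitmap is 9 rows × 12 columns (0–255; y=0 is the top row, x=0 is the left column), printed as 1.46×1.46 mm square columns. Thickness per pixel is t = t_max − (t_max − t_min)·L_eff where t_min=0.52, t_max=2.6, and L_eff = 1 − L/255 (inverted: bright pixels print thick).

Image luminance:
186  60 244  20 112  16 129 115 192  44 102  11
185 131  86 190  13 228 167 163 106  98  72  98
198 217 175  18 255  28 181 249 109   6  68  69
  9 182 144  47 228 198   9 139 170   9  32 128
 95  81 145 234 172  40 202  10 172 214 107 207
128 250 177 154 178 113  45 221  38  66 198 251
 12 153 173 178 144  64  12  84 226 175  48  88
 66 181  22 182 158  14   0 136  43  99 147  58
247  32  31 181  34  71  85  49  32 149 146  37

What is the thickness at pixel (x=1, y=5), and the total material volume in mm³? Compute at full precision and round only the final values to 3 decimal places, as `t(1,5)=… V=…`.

t(1,5)=2.559 V=340.371

span = t_max - t_min = 2.6 - 0.52 = 2.080
L(1,5) = 250, L_eff = 1 - 250/255 = 0.019608 (inverted)
t(1,5) = 2.6 - 2.080·0.019608 = 2.559
Σt over all 9·12 pixels = 1017952/6375 ≈ 159.6787451
V = pitch²·Σt = 1.46²·1017952/6375 = 340.371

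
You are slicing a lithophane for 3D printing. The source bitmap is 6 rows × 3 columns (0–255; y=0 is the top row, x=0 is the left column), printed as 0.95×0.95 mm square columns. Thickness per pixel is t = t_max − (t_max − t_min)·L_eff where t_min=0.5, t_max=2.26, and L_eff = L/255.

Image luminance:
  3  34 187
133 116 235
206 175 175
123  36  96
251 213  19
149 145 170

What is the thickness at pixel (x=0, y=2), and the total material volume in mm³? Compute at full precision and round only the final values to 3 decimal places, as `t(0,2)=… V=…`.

span = t_max - t_min = 2.26 - 0.5 = 1.760
L(0,2) = 206, L_eff = 206/255 = 0.807843
t(0,2) = 2.26 - 1.760·0.807843 = 0.838
Σt over all 6·3 pixels = 50277/2125 ≈ 23.6597647
V = pitch²·Σt = 0.95²·50277/2125 = 21.353

t(0,2)=0.838 V=21.353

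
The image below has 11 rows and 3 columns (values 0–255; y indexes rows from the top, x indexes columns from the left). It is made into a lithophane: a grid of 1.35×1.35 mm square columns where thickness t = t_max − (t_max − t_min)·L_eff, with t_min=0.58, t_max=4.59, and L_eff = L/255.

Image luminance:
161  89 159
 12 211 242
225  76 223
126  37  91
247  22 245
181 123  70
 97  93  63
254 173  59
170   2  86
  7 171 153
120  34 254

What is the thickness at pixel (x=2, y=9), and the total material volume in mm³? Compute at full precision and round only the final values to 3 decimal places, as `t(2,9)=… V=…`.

t(2,9)=2.184 V=153.505

span = t_max - t_min = 4.59 - 0.58 = 4.010
L(2,9) = 153, L_eff = 153/255 = 0.600000
t(2,9) = 4.59 - 4.010·0.600000 = 2.184
Σt over all 11·3 pixels = 2147809/25500 ≈ 84.2278039
V = pitch²·Σt = 1.35²·2147809/25500 = 153.505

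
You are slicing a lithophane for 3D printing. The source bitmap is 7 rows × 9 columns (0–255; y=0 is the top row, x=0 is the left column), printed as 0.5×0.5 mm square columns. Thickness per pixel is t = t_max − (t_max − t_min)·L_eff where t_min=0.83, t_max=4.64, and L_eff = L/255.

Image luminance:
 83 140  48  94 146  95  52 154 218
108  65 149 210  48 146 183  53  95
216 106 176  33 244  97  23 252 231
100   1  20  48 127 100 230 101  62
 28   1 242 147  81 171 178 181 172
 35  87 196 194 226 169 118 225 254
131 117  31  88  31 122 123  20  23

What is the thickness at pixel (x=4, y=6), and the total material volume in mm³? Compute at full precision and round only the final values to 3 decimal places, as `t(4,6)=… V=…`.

span = t_max - t_min = 4.64 - 0.83 = 3.810
L(4,6) = 31, L_eff = 31/255 = 0.121569
t(4,6) = 4.64 - 3.810·0.121569 = 4.177
Σt over all 7·9 pixels = 302761/1700 ≈ 178.0947059
V = pitch²·Σt = 0.5²·302761/1700 = 44.524

t(4,6)=4.177 V=44.524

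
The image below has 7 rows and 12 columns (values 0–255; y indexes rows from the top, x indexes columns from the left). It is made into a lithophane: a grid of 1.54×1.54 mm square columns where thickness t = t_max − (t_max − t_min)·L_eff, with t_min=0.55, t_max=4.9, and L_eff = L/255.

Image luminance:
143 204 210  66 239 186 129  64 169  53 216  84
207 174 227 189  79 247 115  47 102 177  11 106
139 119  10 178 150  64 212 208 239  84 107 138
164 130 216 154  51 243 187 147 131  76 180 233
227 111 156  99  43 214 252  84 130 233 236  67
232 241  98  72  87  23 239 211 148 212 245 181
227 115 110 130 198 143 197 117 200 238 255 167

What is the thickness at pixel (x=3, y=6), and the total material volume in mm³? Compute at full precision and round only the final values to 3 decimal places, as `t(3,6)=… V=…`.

span = t_max - t_min = 4.9 - 0.55 = 4.350
L(3,6) = 130, L_eff = 130/255 = 0.509804
t(3,6) = 4.9 - 4.350·0.509804 = 2.682
Σt over all 7·12 pixels = 162201/850 ≈ 190.8247059
V = pitch²·Σt = 1.54²·162201/850 = 452.560

t(3,6)=2.682 V=452.560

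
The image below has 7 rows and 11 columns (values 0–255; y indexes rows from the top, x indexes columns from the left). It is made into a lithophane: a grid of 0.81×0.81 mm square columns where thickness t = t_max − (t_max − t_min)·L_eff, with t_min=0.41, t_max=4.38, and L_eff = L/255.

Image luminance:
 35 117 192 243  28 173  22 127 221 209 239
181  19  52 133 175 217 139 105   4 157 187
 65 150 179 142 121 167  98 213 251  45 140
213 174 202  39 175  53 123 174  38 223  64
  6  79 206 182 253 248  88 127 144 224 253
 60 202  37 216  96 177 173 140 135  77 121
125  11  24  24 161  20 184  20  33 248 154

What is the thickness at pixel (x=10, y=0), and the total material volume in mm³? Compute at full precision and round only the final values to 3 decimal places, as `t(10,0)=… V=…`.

span = t_max - t_min = 4.38 - 0.41 = 3.970
L(10,0) = 239, L_eff = 239/255 = 0.937255
t(10,0) = 4.38 - 3.970·0.937255 = 0.659
Σt over all 7·11 pixels = 753691/4250 ≈ 177.3390588
V = pitch²·Σt = 0.81²·753691/4250 = 116.352

t(10,0)=0.659 V=116.352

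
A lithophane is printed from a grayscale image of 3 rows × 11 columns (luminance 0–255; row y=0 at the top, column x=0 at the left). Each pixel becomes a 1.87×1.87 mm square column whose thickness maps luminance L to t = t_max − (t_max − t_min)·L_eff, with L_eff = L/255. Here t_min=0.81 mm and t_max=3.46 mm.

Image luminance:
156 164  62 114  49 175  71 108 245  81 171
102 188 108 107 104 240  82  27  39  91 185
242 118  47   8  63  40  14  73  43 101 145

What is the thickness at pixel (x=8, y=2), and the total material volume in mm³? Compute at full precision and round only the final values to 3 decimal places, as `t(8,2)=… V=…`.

span = t_max - t_min = 3.46 - 0.81 = 2.650
L(8,2) = 43, L_eff = 43/255 = 0.168627
t(8,2) = 3.46 - 2.650·0.168627 = 3.013
Σt over all 3·11 pixels = 393479/5100 ≈ 77.1527451
V = pitch²·Σt = 1.87²·393479/5100 = 269.795

t(8,2)=3.013 V=269.795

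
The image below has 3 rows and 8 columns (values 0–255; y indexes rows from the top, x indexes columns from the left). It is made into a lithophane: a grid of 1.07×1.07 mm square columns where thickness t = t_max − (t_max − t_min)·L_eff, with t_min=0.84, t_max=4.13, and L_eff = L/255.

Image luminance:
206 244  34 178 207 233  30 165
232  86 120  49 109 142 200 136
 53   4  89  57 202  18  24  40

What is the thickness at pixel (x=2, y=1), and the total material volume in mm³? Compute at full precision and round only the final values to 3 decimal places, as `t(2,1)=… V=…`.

t(2,1)=2.582 V=71.266

span = t_max - t_min = 4.13 - 0.84 = 3.290
L(2,1) = 120, L_eff = 120/255 = 0.470588
t(2,1) = 4.13 - 3.290·0.470588 = 2.582
Σt over all 3·8 pixels = 793639/12750 ≈ 62.2461961
V = pitch²·Σt = 1.07²·793639/12750 = 71.266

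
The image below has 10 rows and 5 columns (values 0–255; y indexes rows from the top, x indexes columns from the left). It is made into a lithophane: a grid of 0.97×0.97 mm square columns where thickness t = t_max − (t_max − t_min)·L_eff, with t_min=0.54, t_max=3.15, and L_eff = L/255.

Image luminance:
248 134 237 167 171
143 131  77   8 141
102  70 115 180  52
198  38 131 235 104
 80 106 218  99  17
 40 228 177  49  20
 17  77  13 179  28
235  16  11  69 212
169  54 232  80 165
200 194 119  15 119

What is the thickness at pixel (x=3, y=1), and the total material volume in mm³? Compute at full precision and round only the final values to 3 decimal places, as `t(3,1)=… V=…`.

t(3,1)=3.068 V=91.180

span = t_max - t_min = 3.15 - 0.54 = 2.610
L(3,1) = 8, L_eff = 8/255 = 0.031373
t(3,1) = 3.15 - 2.610·0.031373 = 3.068
Σt over all 10·5 pixels = 82371/850 ≈ 96.9070588
V = pitch²·Σt = 0.97²·82371/850 = 91.180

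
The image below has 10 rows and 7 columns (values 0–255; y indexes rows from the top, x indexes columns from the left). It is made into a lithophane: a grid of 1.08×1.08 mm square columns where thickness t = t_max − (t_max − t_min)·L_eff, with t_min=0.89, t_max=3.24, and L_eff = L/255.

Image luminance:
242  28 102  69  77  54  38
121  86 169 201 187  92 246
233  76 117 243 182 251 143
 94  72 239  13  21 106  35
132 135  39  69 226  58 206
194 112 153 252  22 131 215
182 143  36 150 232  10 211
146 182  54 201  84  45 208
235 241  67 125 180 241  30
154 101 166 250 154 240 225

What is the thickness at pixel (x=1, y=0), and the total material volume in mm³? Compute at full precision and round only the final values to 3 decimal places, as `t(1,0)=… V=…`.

span = t_max - t_min = 3.24 - 0.89 = 2.350
L(1,0) = 28, L_eff = 28/255 = 0.109804
t(1,0) = 3.24 - 2.350·0.109804 = 2.982
Σt over all 10·7 pixels = 116217/850 ≈ 136.7258824
V = pitch²·Σt = 1.08²·116217/850 = 159.477

t(1,0)=2.982 V=159.477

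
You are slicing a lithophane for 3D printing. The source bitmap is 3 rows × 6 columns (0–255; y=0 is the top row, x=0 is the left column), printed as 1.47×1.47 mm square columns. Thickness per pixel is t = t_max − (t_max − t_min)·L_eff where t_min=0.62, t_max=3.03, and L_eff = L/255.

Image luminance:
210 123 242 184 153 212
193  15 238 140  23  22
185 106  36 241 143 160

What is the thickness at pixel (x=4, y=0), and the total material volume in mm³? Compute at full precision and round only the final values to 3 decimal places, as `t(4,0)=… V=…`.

t(4,0)=1.584 V=64.226

span = t_max - t_min = 3.03 - 0.62 = 2.410
L(4,0) = 153, L_eff = 153/255 = 0.600000
t(4,0) = 3.03 - 2.410·0.600000 = 1.584
Σt over all 3·6 pixels = 189476/6375 ≈ 29.7217255
V = pitch²·Σt = 1.47²·189476/6375 = 64.226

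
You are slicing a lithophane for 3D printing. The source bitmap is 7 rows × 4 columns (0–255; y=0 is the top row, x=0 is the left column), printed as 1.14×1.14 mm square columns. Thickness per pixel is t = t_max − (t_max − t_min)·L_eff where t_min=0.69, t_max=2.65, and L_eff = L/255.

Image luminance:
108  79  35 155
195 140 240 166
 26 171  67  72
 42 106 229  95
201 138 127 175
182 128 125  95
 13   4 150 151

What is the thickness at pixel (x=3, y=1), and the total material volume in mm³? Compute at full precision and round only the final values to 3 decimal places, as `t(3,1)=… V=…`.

span = t_max - t_min = 2.65 - 0.69 = 1.960
L(3,1) = 166, L_eff = 166/255 = 0.650980
t(3,1) = 2.65 - 1.960·0.650980 = 1.374
Σt over all 7·4 pixels = 61138/1275 ≈ 47.9513725
V = pitch²·Σt = 1.14²·61138/1275 = 62.318

t(3,1)=1.374 V=62.318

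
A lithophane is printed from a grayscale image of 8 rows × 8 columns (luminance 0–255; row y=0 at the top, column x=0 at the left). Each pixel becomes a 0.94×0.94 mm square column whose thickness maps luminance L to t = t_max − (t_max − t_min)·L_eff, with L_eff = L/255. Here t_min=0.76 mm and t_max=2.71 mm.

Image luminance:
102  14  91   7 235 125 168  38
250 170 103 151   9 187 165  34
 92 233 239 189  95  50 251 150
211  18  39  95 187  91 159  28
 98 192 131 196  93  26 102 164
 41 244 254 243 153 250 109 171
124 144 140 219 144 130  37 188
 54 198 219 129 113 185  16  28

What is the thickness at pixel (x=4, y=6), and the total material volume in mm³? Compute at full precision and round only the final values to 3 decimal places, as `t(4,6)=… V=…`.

t(4,6)=1.609 V=95.743

span = t_max - t_min = 2.71 - 0.76 = 1.950
L(4,6) = 144, L_eff = 144/255 = 0.564706
t(4,6) = 2.71 - 1.950·0.564706 = 1.609
Σt over all 8·8 pixels = 36841/340 ≈ 108.3558824
V = pitch²·Σt = 0.94²·36841/340 = 95.743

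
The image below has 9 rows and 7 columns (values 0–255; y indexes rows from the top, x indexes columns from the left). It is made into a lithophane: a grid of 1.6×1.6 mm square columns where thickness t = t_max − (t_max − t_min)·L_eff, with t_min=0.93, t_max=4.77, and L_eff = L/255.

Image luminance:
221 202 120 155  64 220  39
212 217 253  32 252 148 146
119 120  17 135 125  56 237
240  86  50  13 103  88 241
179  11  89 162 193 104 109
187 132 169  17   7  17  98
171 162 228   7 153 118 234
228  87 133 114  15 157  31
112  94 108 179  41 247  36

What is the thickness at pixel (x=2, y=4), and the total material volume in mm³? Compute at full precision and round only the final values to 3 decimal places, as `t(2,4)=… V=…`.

t(2,4)=3.430 V=459.359

span = t_max - t_min = 4.77 - 0.93 = 3.840
L(2,4) = 89, L_eff = 89/255 = 0.349020
t(2,4) = 4.77 - 3.840·0.349020 = 3.430
Σt over all 9·7 pixels = 305043/1700 ≈ 179.4370588
V = pitch²·Σt = 1.6²·305043/1700 = 459.359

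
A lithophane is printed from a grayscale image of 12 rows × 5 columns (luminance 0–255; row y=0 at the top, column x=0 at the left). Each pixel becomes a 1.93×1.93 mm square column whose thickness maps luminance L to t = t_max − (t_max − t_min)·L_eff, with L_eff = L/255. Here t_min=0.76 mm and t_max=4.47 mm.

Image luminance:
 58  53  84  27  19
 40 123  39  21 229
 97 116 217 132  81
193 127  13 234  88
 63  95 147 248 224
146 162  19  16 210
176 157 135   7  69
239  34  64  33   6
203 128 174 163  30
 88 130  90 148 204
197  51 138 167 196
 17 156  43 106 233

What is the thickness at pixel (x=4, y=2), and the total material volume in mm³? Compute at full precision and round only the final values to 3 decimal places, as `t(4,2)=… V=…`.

span = t_max - t_min = 4.47 - 0.76 = 3.710
L(4,2) = 81, L_eff = 81/255 = 0.317647
t(4,2) = 4.47 - 3.710·0.317647 = 3.292
Σt over all 12·5 pixels = 1426029/8500 ≈ 167.7681176
V = pitch²·Σt = 1.93²·1426029/8500 = 624.919

t(4,2)=3.292 V=624.919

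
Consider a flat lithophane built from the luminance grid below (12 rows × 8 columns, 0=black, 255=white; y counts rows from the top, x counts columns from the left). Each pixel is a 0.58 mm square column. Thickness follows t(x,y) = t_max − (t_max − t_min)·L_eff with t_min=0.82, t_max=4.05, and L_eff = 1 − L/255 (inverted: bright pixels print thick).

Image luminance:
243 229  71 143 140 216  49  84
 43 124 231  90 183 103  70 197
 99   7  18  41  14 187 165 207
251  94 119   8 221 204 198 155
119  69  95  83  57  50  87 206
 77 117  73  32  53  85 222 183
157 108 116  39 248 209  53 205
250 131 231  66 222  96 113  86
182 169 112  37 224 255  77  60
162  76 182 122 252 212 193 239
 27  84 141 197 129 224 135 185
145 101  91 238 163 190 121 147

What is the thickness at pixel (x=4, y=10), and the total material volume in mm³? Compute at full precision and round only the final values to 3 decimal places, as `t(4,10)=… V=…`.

span = t_max - t_min = 4.05 - 0.82 = 3.230
L(4,10) = 129, L_eff = 1 - 129/255 = 0.494118 (inverted)
t(4,10) = 4.05 - 3.230·0.494118 = 2.454
Σt over all 12·8 pixels = 243.564
V = pitch²·Σt = 0.58²·243.564 = 81.935

t(4,10)=2.454 V=81.935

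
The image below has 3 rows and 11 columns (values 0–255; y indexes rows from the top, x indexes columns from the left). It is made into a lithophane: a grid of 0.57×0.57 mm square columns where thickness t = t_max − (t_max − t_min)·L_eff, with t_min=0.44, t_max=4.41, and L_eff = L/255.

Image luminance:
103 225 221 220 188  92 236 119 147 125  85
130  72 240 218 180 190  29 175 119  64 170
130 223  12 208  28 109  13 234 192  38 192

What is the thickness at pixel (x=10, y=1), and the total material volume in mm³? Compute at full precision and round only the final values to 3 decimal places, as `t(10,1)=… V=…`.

span = t_max - t_min = 4.41 - 0.44 = 3.970
L(10,1) = 170, L_eff = 170/255 = 0.666667
t(10,1) = 4.41 - 3.970·0.666667 = 1.763
Σt over all 3·11 pixels = 458599/6375 ≈ 71.9370980
V = pitch²·Σt = 0.57²·458599/6375 = 23.372

t(10,1)=1.763 V=23.372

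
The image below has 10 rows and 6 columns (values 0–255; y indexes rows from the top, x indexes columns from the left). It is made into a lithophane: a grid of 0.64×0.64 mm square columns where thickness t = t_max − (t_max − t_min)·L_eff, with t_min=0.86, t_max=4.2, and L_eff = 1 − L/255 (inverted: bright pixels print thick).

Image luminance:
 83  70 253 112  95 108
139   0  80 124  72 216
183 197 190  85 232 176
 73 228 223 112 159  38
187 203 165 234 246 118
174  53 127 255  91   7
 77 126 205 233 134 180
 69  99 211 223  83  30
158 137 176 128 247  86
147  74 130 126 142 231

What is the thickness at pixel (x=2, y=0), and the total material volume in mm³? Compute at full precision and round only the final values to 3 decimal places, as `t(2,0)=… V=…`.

t(2,0)=4.174 V=67.059

span = t_max - t_min = 4.2 - 0.86 = 3.340
L(2,0) = 253, L_eff = 1 - 253/255 = 0.007843 (inverted)
t(2,0) = 4.2 - 3.340·0.007843 = 4.174
Σt over all 10·6 pixels = 208742/1275 ≈ 163.7192157
V = pitch²·Σt = 0.64²·208742/1275 = 67.059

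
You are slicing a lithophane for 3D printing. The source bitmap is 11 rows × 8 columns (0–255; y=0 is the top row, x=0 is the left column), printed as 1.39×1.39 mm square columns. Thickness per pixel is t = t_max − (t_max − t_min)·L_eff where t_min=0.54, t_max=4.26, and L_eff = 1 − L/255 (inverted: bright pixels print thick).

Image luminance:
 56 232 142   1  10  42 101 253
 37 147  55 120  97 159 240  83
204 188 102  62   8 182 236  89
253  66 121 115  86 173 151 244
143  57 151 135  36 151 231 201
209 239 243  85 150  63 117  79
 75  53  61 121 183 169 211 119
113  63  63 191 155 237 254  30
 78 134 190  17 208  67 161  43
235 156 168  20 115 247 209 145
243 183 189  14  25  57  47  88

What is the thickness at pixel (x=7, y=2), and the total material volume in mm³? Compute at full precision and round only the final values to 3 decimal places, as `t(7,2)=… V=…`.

t(7,2)=1.838 V=415.444

span = t_max - t_min = 4.26 - 0.54 = 3.720
L(7,2) = 89, L_eff = 1 - 89/255 = 0.650980 (inverted)
t(7,2) = 4.26 - 3.720·0.650980 = 1.838
Σt over all 11·8 pixels = 456922/2125 ≈ 215.0221176
V = pitch²·Σt = 1.39²·456922/2125 = 415.444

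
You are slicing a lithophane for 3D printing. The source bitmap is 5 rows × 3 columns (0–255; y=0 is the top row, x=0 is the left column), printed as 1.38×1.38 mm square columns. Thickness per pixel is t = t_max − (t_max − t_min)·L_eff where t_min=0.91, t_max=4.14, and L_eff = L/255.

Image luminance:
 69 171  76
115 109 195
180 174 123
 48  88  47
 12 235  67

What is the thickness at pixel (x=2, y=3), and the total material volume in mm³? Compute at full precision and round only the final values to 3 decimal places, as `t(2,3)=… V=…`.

span = t_max - t_min = 4.14 - 0.91 = 3.230
L(2,3) = 47, L_eff = 47/255 = 0.184314
t(2,3) = 4.14 - 3.230·0.184314 = 3.545
Σt over all 5·3 pixels = 60679/1500 ≈ 40.4526667
V = pitch²·Σt = 1.38²·60679/1500 = 77.038

t(2,3)=3.545 V=77.038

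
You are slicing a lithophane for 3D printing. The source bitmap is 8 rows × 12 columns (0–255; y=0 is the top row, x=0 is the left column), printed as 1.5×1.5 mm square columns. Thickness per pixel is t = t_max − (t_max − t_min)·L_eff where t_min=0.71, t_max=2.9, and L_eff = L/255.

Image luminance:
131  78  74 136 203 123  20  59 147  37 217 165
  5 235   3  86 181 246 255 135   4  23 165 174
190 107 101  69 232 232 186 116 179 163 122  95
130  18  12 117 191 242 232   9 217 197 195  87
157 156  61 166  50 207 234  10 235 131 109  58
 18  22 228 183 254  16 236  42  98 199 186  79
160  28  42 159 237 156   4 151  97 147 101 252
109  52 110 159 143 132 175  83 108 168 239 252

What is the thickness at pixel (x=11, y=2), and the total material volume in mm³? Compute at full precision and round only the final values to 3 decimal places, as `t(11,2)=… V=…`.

t(11,2)=2.084 V=380.218

span = t_max - t_min = 2.9 - 0.71 = 2.190
L(11,2) = 95, L_eff = 95/255 = 0.372549
t(11,2) = 2.9 - 2.190·0.372549 = 2.084
Σt over all 8·12 pixels = 71819/425 ≈ 168.9858824
V = pitch²·Σt = 1.5²·71819/425 = 380.218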